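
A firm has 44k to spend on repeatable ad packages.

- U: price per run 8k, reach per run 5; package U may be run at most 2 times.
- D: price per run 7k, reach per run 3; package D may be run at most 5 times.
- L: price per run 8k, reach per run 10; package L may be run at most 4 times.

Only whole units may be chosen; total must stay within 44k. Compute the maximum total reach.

L has the best ratio (10/8); taking only L gives at most 4×10 = 40 (stopped by the supply cap of 4).
Mixing does better — 1×U and 4×L: price 40 ≤ 44, reach 1·5 + 4·10 = 45.

45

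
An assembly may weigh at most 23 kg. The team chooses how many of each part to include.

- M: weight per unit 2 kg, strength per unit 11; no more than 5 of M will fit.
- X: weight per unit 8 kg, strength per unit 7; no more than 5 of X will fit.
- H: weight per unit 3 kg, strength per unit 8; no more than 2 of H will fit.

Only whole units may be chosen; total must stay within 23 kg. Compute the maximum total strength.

71

This is a bounded integer knapsack.
M has the best ratio (11/2); taking only M gives at most 5×11 = 55 (stopped by the supply cap of 5).
Mixing does better — 5×M and 2×H: weight 16 ≤ 23, strength 5·11 + 2·8 = 71.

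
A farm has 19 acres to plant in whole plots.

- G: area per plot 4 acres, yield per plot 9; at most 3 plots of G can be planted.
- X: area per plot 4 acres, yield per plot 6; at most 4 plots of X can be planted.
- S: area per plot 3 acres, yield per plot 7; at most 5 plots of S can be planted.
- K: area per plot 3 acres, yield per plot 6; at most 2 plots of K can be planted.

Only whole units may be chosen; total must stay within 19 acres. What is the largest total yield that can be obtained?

S has the best ratio (7/3); taking only S gives at most 5×7 = 35 (stopped by the supply cap of 5).
Mixing does better — 1×G and 5×S: area 19 ≤ 19, yield 1·9 + 5·7 = 44.

44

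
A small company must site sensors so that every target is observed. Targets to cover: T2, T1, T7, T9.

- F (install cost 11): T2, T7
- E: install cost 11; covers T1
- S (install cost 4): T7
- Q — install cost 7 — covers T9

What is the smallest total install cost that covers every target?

The greedy cost-per-new-target heuristic would pick S, Q, F, and E for 33, but a cheaper cover exists.
Choose F, E, and Q: together they cover T2, T1, T7, T9 — every target.
Total install cost: 11 + 11 + 7 = 29.
No cover costs less than 29.

29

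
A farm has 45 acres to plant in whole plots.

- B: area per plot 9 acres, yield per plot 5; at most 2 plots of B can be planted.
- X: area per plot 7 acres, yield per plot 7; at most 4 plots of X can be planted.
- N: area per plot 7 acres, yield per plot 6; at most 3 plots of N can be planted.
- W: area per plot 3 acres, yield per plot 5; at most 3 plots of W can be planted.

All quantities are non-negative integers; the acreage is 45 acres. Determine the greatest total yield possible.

Take 4×X, 1×N, and 3×W: area 44 ≤ 45, yield 4·7 + 1·6 + 3·5 = 49.
W has the best ratio (5/3) and is taken to its limit of 3; remaining capacity is filled optimally with the others.

49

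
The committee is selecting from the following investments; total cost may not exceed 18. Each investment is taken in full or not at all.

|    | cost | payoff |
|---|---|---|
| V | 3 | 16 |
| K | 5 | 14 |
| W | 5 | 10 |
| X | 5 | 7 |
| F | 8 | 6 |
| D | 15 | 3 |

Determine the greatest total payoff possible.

47

V + K + W: cost 3 + 5 + 5 = 13 ≤ 18, payoff 16 + 14 + 10 = 40.
V + K + W + X: cost 3 + 5 + 5 + 5 = 18 ≤ 18, payoff 16 + 14 + 10 + 7 = 47.
Best is V, K, W, and X with total payoff 47.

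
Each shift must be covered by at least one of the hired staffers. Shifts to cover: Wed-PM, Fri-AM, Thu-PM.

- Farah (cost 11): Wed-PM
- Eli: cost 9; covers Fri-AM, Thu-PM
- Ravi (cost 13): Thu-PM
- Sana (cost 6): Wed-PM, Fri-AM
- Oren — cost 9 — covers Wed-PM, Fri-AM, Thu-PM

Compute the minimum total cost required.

This is a weighted set-cover instance.
Oren alone covers Wed-PM, Fri-AM, Thu-PM — every shift.
Total cost: 9.

9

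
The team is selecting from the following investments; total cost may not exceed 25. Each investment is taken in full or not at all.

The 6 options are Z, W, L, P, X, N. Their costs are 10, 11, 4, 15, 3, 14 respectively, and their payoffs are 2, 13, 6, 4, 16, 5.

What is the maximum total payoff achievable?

35

Take W, L, and X: cost 11 + 4 + 3 = 18 ≤ 25, payoff 13 + 6 + 16 = 35.
No other feasible combination does better.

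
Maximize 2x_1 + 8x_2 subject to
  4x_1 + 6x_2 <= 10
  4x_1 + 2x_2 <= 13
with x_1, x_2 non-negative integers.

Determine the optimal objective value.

The continuous relaxation peaks at (0, 1.67) with value 13.33; rounding to a feasible lattice point costs some objective.
(x_1,x_2)=(1,1): 4·1+6·1=10≤10, 4·1+2·1=6≤13, objective 10.
(x_1,x_2)=(0,1): 4·0+6·1=6≤10, 4·0+2·1=2≤13, objective 8.
(x_1,x_2)=(2,0): 4·2+6·0=8≤10, 4·2+2·0=8≤13, objective 4.
No feasible integer point exceeds 10.

10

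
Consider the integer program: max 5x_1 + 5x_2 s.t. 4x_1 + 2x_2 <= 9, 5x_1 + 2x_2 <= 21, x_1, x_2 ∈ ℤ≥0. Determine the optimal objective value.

20

The continuous relaxation peaks at (0, 4.5) with value 22.50; rounding to a feasible lattice point costs some objective.
(x_1,x_2)=(0,4): 4·0+2·4=8≤9, 5·0+2·4=8≤21, objective 20.
(x_1,x_2)=(0,3): 4·0+2·3=6≤9, 5·0+2·3=6≤21, objective 15.
Maximum is 20 at (x_1,x_2)=(0,4).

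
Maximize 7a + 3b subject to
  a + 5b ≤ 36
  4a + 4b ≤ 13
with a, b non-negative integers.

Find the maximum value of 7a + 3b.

21

Relaxing integrality, the LP optimum is 22.75 at (a,b) = (3.25, 0), which is not an integer point.
(a,b)=(3,0): 1·3+5·0=3≤36, 4·3+4·0=12≤13, objective 21.
(a,b)=(2,1): 1·2+5·1=7≤36, 4·2+4·1=12≤13, objective 17.
(a,b)=(2,0): 1·2+5·0=2≤36, 4·2+4·0=8≤13, objective 14.
Maximum is 21 at (a,b)=(3,0).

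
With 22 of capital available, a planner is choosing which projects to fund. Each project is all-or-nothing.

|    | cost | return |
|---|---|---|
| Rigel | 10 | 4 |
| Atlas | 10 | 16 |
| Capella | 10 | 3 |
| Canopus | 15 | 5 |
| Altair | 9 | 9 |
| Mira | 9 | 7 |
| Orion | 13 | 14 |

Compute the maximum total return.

Allowing fractional choices, the relaxed optimum would be about 28.9, but projects are indivisible.
Altair + Orion: cost 9 + 13 = 22 ≤ 22, return 9 + 14 = 23.
Atlas + Mira: cost 10 + 9 = 19 ≤ 22, return 16 + 7 = 23.
Atlas + Altair: cost 10 + 9 = 19 ≤ 22, return 16 + 9 = 25.
Best is Atlas and Altair with total return 25.

25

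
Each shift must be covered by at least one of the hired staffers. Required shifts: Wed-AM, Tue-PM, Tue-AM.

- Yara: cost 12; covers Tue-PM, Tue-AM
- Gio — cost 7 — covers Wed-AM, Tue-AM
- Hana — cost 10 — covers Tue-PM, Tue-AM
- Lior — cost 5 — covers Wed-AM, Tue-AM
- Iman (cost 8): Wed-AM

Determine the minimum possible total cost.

Choose Hana and Lior: together they cover Wed-AM, Tue-PM, Tue-AM — every shift.
Total cost: 10 + 5 = 15.
No cover costs less than 15.

15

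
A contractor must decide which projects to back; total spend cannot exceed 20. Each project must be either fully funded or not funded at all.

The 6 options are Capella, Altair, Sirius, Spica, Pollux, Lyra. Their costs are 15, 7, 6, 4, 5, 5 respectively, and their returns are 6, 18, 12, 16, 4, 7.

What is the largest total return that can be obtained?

Take Altair, Sirius, and Spica: cost 7 + 6 + 4 = 17 ≤ 20, return 18 + 12 + 16 = 46.
No other feasible combination does better.

46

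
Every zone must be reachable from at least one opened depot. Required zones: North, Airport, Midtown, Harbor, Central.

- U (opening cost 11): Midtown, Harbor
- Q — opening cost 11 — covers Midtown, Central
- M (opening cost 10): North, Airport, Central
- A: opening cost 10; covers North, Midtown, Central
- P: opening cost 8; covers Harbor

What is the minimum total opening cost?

Choose U and M: together they cover North, Airport, Midtown, Harbor, Central — every zone.
Total opening cost: 11 + 10 = 21.
No cover costs less than 21.

21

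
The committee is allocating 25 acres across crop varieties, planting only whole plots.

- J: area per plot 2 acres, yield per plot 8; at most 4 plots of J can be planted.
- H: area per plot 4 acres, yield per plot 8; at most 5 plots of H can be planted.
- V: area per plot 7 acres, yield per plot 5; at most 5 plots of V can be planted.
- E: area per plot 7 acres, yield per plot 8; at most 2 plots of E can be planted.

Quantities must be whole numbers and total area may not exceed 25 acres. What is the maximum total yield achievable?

64

This is a bounded integer knapsack.
J has the best ratio (8/2); taking only J gives at most 4×8 = 32 (stopped by the supply cap of 4).
Mixing does better — 4×J and 4×H: area 24 ≤ 25, yield 4·8 + 4·8 = 64.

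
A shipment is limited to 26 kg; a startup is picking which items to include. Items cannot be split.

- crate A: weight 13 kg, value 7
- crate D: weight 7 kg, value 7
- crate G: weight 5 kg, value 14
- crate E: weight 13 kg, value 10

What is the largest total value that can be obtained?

This is a 0-1 knapsack instance.
Allowing fractional choices, the relaxed optimum would be about 31.5, but items are indivisible.
crate D + crate G + crate E: weight 7 + 5 + 13 = 25 ≤ 26, value 7 + 14 + 10 = 31.
crate A + crate D + crate G: weight 13 + 7 + 5 = 25 ≤ 26, value 7 + 7 + 14 = 28.
crate G + crate E: weight 5 + 13 = 18 ≤ 26, value 14 + 10 = 24.
Best is crate D, crate G, and crate E with total value 31.

31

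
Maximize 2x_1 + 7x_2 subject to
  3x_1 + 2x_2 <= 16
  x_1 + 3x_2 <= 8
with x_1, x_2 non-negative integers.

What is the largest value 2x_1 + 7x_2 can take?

18

(x_1,x_2)=(2,2): 3·2+2·2=10≤16, 1·2+3·2=8≤8, objective 18.
(x_1,x_2)=(1,2): 3·1+2·2=7≤16, 1·1+3·2=7≤8, objective 16.
(x_1,x_2)=(0,2): 3·0+2·2=4≤16, 1·0+3·2=6≤8, objective 14.
(x_1,x_2)=(3,1): 3·3+2·1=11≤16, 1·3+3·1=6≤8, objective 13.
No feasible integer point exceeds 18.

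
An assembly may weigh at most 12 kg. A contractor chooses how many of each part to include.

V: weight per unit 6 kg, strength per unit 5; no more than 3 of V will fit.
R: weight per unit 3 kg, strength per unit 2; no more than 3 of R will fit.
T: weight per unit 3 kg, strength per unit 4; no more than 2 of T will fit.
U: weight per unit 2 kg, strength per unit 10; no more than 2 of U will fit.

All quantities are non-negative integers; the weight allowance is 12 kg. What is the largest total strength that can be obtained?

2×T and 2×U: weight 10 ≤ 12, strength 2·4 + 2·10 = 28.
1×R, 1×T, and 2×U: weight 10 ≤ 12, strength 1·2 + 1·4 + 2·10 = 26.
Best is 28.

28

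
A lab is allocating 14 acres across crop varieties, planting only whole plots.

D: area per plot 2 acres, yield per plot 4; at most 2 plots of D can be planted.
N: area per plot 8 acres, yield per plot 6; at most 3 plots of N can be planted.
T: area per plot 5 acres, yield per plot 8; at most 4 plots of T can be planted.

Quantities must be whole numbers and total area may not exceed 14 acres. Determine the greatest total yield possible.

This is a bounded integer knapsack.
2×D and 2×T: area 14 ≤ 14, yield 2·4 + 2·8 = 24.
1×D and 2×T: area 12 ≤ 14, yield 1·4 + 2·8 = 20.
Best is 24.

24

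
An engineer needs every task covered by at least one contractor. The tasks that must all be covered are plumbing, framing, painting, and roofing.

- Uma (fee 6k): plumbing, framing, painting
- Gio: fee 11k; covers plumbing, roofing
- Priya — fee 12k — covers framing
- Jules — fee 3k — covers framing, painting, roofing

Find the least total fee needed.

Choose Uma and Jules: together they cover plumbing, framing, painting, roofing — every task.
Total fee: 6 + 3 = 9.
No cover costs less than 9.

9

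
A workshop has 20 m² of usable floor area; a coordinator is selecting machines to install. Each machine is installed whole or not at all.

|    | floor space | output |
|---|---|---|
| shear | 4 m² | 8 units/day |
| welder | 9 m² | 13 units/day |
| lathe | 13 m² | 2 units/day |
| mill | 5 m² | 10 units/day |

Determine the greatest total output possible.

Take shear, welder, and mill: floor space 4 + 9 + 5 = 18 ≤ 20, output 8 + 13 + 10 = 31.
No other feasible combination does better.

31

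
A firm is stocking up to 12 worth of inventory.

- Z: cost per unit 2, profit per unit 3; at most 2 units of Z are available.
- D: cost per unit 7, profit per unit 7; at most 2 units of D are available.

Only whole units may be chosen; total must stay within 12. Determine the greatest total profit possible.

13

This is a bounded integer knapsack.
Z has the best ratio (3/2); taking only Z gives at most 2×3 = 6 (stopped by the supply cap of 2).
Mixing does better — 2×Z and 1×D: cost 11 ≤ 12, profit 2·3 + 1·7 = 13.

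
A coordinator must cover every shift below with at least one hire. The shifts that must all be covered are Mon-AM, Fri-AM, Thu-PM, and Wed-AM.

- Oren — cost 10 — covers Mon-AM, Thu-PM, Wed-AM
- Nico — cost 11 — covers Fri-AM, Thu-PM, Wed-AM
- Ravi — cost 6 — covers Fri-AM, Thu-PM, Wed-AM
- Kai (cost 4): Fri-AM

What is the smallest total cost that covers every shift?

This is an integer covering problem.
The greedy cost-per-new-shift heuristic would pick Ravi and Oren for 16, but a cheaper cover exists.
Choose Oren and Kai: together they cover Mon-AM, Fri-AM, Thu-PM, Wed-AM — every shift.
Total cost: 10 + 4 = 14.
No cover costs less than 14.

14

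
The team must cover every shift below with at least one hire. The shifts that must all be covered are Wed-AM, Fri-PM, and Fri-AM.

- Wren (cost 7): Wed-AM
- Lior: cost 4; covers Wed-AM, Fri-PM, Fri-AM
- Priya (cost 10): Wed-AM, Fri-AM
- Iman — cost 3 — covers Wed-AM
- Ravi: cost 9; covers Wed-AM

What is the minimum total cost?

Lior alone covers Wed-AM, Fri-PM, Fri-AM — every shift.
Total cost: 4.
No cover costs less than 4.

4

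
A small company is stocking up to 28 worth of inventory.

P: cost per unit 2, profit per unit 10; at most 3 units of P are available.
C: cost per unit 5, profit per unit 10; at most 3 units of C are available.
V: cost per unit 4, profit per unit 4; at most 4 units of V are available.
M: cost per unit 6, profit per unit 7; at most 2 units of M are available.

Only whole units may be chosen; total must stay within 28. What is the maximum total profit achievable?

67

This is a bounded integer knapsack.
Take 3×P, 3×C, and 1×M: cost 27 ≤ 28, profit 3·10 + 3·10 + 1·7 = 67.
P has the best ratio (10/2) and is taken to its limit of 3; remaining capacity is filled optimally with the others.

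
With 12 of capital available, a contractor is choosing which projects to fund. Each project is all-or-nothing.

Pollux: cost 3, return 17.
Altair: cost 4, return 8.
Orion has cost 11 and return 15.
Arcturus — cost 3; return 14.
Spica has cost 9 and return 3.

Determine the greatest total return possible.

39

Allowing fractional choices, the relaxed optimum would be about 41.7, but projects are indivisible.
Pollux + Arcturus: cost 3 + 3 = 6 ≤ 12, return 17 + 14 = 31.
Pollux + Altair: cost 3 + 4 = 7 ≤ 12, return 17 + 8 = 25.
Pollux + Altair + Arcturus: cost 3 + 4 + 3 = 10 ≤ 12, return 17 + 8 + 14 = 39.
Best is Pollux, Altair, and Arcturus with total return 39.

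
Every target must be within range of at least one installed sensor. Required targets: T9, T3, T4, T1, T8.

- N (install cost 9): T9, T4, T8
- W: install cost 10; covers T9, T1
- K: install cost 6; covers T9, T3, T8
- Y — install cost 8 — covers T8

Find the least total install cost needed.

25

Choose N, W, and K: together they cover T9, T3, T4, T1, T8 — every target.
Total install cost: 9 + 10 + 6 = 25.
No cover costs less than 25.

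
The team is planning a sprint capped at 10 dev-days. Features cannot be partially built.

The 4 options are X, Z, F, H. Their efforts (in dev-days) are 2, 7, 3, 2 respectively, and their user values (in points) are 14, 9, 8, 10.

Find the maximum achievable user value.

32

Allowing fractional choices, the relaxed optimum would be about 35.9, but features are indivisible.
X + H: effort 2 + 2 = 4 ≤ 10, user value 14 + 10 = 24.
X + Z: effort 2 + 7 = 9 ≤ 10, user value 14 + 9 = 23.
X + F + H: effort 2 + 3 + 2 = 7 ≤ 10, user value 14 + 8 + 10 = 32.
Best is X, F, and H with total user value 32.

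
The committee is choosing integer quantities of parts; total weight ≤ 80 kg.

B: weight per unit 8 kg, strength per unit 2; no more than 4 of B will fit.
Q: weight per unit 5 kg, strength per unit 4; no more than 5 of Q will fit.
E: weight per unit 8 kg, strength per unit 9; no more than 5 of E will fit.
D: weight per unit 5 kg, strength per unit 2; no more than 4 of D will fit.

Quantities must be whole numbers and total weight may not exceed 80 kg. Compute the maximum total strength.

This is a bounded integer knapsack.
Take 5×Q, 5×E, and 3×D: weight 80 ≤ 80, strength 5·4 + 5·9 + 3·2 = 71.
E has the best ratio (9/8) and is taken to its limit of 5; remaining capacity is filled optimally with the others.

71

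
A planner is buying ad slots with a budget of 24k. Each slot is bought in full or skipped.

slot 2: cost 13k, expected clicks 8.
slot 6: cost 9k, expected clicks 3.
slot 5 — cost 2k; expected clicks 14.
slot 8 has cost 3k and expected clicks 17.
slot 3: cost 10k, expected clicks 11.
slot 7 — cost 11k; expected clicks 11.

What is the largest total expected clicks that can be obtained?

45

Allowing fractional choices, the relaxed optimum would be about 51.0, but ad slots are indivisible.
slot 6 + slot 5 + slot 8 + slot 3: cost 9 + 2 + 3 + 10 = 24 ≤ 24, expected clicks 3 + 14 + 17 + 11 = 45.
slot 5 + slot 8 + slot 3: cost 2 + 3 + 10 = 15 ≤ 24, expected clicks 14 + 17 + 11 = 42.
slot 5 + slot 8 + slot 7: cost 2 + 3 + 11 = 16 ≤ 24, expected clicks 14 + 17 + 11 = 42.
Best is slot 6, slot 5, slot 8, and slot 3 with total expected clicks 45.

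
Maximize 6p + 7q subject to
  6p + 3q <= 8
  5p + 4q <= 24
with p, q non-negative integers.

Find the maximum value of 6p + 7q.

14

The continuous relaxation peaks at (0, 2.67) with value 18.67; rounding to a feasible lattice point costs some objective.
(p,q)=(0,2): 6·0+3·2=6≤8, 5·0+4·2=8≤24, objective 14.
(p,q)=(0,1): 6·0+3·1=3≤8, 5·0+4·1=4≤24, objective 7.
Maximum is 14 at (p,q)=(0,2).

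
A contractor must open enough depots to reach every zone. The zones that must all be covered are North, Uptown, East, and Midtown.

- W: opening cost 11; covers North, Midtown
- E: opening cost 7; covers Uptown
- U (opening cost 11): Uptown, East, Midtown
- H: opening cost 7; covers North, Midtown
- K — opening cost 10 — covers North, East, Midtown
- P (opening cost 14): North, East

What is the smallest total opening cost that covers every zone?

17

Choose E and K: together they cover North, Uptown, East, Midtown — every zone.
Total opening cost: 7 + 10 = 17.
No cover costs less than 17.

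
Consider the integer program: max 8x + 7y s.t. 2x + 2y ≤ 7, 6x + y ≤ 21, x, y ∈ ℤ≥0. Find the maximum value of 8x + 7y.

24

Relaxing integrality, the LP optimum is 28.00 at (x,y) = (3.5, 0), which is not an integer point.
(x,y)=(3,0): 2·3+2·0=6≤7, 6·3+1·0=18≤21, objective 24.
(x,y)=(2,1): 2·2+2·1=6≤7, 6·2+1·1=13≤21, objective 23.
(x,y)=(2,0): 2·2+2·0=4≤7, 6·2+1·0=12≤21, objective 16.
No feasible integer point exceeds 24.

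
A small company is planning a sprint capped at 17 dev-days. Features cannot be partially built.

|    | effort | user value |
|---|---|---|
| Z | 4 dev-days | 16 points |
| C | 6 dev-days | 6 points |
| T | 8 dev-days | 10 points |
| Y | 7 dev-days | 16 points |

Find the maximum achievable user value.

38

Z + Y: effort 4 + 7 = 11 ≤ 17, user value 16 + 16 = 32.
Z + C + Y: effort 4 + 6 + 7 = 17 ≤ 17, user value 16 + 6 + 16 = 38.
Z + T: effort 4 + 8 = 12 ≤ 17, user value 16 + 10 = 26.
Best is Z, C, and Y with total user value 38.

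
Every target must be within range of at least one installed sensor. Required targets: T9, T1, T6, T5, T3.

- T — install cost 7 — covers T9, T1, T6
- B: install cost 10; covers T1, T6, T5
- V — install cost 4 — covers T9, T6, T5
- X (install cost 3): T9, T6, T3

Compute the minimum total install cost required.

The greedy cost-per-new-target heuristic would pick X, V, and T for 14, but a cheaper cover exists.
Choose B and X: together they cover T9, T1, T6, T5, T3 — every target.
Total install cost: 10 + 3 = 13.
No cover costs less than 13.

13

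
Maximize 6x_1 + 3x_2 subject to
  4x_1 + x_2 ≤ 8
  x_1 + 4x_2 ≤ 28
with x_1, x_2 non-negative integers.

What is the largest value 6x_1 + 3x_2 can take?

(x_1,x_2)=(0,7) is feasible, giving 21.
(x_1,x_2)=(0,6) is feasible, giving 18.
(x_1,x_2)=(0,5) is feasible, giving 15.
No feasible integer point exceeds 21.

21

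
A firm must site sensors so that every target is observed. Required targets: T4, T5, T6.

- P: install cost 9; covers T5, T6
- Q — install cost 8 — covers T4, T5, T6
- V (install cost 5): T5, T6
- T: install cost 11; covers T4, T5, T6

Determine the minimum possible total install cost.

This is a weighted set-cover instance.
The greedy cost-per-new-target heuristic would pick V and Q for 13, but a cheaper cover exists.
Q alone covers T4, T5, T6 — every target.
Total install cost: 8.
No cover costs less than 8.

8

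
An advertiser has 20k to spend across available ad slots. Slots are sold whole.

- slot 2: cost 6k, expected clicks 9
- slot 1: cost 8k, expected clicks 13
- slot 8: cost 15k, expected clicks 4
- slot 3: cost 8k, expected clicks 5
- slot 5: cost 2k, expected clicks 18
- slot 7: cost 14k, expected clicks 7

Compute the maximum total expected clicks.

This is a 0-1 knapsack instance.
Take slot 2, slot 1, and slot 5: cost 6 + 8 + 2 = 16 ≤ 20, expected clicks 9 + 13 + 18 = 40.
No other feasible combination does better.

40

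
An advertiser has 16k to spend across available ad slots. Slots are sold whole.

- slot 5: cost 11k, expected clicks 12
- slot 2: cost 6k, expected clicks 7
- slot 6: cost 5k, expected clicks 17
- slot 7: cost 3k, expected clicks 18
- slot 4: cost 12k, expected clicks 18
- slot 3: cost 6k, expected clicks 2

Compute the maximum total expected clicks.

Treat it as a binary knapsack problem.
slot 6 + slot 7 + slot 3: cost 5 + 3 + 6 = 14 ≤ 16, expected clicks 17 + 18 + 2 = 37.
slot 7 + slot 4: cost 3 + 12 = 15 ≤ 16, expected clicks 18 + 18 = 36.
slot 2 + slot 6 + slot 7: cost 6 + 5 + 3 = 14 ≤ 16, expected clicks 7 + 17 + 18 = 42.
Best is slot 2, slot 6, and slot 7 with total expected clicks 42.

42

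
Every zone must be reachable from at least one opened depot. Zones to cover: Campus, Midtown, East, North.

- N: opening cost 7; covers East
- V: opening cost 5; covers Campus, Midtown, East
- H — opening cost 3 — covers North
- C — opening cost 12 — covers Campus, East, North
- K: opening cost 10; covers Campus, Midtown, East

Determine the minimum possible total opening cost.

8

Choose V and H: together they cover Campus, Midtown, East, North — every zone.
Total opening cost: 5 + 3 = 8.
No cover costs less than 8.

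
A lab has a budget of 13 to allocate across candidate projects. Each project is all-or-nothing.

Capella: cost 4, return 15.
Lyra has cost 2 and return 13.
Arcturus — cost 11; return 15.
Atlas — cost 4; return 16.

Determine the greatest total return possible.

44

Allowing fractional choices, the relaxed optimum would be about 48.1, but projects are indivisible.
Capella + Lyra + Atlas: cost 4 + 2 + 4 = 10 ≤ 13, return 15 + 13 + 16 = 44.
Lyra + Atlas: cost 2 + 4 = 6 ≤ 13, return 13 + 16 = 29.
Capella + Atlas: cost 4 + 4 = 8 ≤ 13, return 15 + 16 = 31.
Best is Capella, Lyra, and Atlas with total return 44.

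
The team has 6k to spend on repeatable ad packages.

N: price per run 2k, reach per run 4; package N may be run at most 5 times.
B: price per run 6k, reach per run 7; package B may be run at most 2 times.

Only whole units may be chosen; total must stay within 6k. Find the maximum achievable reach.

2×N: price 4 ≤ 6, reach 2·4 = 8.
3×N: price 6 ≤ 6, reach 3·4 = 12.
Best is 12.

12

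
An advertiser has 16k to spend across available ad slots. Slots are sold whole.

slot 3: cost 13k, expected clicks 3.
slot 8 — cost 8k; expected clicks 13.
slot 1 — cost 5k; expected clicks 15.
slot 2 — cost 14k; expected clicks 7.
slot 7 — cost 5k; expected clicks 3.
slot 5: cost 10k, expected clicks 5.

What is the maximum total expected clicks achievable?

28

Allowing fractional choices, the relaxed optimum would be about 29.8, but ad slots are indivisible.
slot 1 + slot 5: cost 5 + 10 = 15 ≤ 16, expected clicks 15 + 5 = 20.
slot 8 + slot 1: cost 8 + 5 = 13 ≤ 16, expected clicks 13 + 15 = 28.
slot 1 + slot 7: cost 5 + 5 = 10 ≤ 16, expected clicks 15 + 3 = 18.
Best is slot 8 and slot 1 with total expected clicks 28.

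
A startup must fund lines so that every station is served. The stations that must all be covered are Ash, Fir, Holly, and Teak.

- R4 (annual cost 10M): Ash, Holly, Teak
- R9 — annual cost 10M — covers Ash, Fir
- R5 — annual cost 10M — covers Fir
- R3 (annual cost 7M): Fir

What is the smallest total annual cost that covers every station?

Choose R4 and R3: together they cover Ash, Fir, Holly, Teak — every station.
Total annual cost: 10 + 7 = 17.
No cover costs less than 17.

17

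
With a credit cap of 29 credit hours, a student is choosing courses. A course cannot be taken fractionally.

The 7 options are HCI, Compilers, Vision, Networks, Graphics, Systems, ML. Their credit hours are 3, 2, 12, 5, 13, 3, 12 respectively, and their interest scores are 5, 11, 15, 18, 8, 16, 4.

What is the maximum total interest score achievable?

This is a 0-1 knapsack instance.
HCI + Compilers + Networks + Graphics + Systems: credit hours 3 + 2 + 5 + 13 + 3 = 26 ≤ 29, interest score 5 + 11 + 18 + 8 + 16 = 58.
Compilers + Vision + Networks + Systems: credit hours 2 + 12 + 5 + 3 = 22 ≤ 29, interest score 11 + 15 + 18 + 16 = 60.
HCI + Compilers + Vision + Networks + Systems: credit hours 3 + 2 + 12 + 5 + 3 = 25 ≤ 29, interest score 5 + 11 + 15 + 18 + 16 = 65.
Best is HCI, Compilers, Vision, Networks, and Systems with total interest score 65.

65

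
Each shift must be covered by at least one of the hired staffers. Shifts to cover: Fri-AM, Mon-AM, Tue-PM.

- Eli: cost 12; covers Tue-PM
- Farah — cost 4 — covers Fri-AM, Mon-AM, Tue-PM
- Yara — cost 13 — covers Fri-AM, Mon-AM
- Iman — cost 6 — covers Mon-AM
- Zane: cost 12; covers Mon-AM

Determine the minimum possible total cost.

4

Farah alone covers Fri-AM, Mon-AM, Tue-PM — every shift.
Total cost: 4.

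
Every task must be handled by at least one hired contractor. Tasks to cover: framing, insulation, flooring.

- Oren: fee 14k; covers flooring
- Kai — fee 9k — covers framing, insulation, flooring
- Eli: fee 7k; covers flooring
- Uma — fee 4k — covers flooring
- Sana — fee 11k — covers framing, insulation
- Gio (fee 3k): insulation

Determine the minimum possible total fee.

Kai alone covers framing, insulation, flooring — every task.
Total fee: 9.
No cover costs less than 9.

9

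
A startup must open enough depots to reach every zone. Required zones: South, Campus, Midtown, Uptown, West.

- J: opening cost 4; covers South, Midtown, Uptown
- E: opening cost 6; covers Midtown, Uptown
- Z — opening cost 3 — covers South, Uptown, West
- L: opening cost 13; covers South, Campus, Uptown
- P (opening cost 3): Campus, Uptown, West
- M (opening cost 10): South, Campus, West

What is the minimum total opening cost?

7

The greedy cost-per-new-zone heuristic would pick Z, P, and J for 10, but a cheaper cover exists.
Choose J and P: together they cover South, Campus, Midtown, Uptown, West — every zone.
Total opening cost: 4 + 3 = 7.
No cover costs less than 7.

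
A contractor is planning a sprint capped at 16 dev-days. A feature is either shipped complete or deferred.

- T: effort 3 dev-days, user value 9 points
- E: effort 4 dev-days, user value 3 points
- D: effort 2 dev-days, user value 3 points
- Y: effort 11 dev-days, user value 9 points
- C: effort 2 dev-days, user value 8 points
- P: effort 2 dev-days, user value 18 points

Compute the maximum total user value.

41

Take T, E, D, C, and P: effort 3 + 4 + 2 + 2 + 2 = 13 ≤ 16, user value 9 + 3 + 3 + 8 + 18 = 41.
No other feasible combination does better.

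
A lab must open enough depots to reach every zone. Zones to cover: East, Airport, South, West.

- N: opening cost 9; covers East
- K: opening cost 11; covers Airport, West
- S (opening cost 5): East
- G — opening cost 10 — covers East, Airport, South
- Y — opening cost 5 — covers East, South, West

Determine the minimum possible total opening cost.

15

Choose G and Y: together they cover East, Airport, South, West — every zone.
Total opening cost: 10 + 5 = 15.
No cover costs less than 15.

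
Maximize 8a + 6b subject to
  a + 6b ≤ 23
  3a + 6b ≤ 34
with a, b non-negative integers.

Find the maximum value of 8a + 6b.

88

(a,b)=(11,0) is feasible, giving 88.
(a,b)=(10,0) is feasible, giving 80.
The best lattice point is (11,0), giving 88.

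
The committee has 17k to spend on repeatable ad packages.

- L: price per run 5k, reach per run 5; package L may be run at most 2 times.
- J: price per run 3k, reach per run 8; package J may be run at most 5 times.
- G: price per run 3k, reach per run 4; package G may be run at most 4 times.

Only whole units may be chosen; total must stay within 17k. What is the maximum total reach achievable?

40

This is a bounded integer knapsack.
J has the best ratio (8/3); taking only J gives at most 5×8 = 40 (stopped by the price limit).
Optimal: 5×J: price 15 ≤ 17, reach 5·8 = 40.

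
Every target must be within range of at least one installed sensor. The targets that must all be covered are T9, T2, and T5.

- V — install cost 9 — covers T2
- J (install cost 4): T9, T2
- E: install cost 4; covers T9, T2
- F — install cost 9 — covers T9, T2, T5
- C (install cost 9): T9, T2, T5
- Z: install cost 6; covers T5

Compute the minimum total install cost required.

9

This is a weighted set-cover instance.
The greedy cost-per-new-target heuristic would pick J and Z for 10, but a cheaper cover exists.
F alone covers T9, T2, T5 — every target.
Total install cost: 9.
No cover costs less than 9.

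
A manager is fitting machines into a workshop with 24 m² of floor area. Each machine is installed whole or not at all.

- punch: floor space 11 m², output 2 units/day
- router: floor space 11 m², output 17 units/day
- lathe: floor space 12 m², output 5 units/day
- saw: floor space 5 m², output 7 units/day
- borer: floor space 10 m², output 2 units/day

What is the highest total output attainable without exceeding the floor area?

24

Allowing fractional choices, the relaxed optimum would be about 27.3, but machines are indivisible.
router + borer: floor space 11 + 10 = 21 ≤ 24, output 17 + 2 = 19.
router + saw: floor space 11 + 5 = 16 ≤ 24, output 17 + 7 = 24.
router + lathe: floor space 11 + 12 = 23 ≤ 24, output 17 + 5 = 22.
Best is router and saw with total output 24.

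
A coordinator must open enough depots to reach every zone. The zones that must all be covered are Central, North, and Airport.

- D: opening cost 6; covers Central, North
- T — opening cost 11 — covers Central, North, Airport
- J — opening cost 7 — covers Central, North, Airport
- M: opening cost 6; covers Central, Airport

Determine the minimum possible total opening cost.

J alone covers Central, North, Airport — every zone.
Total opening cost: 7.

7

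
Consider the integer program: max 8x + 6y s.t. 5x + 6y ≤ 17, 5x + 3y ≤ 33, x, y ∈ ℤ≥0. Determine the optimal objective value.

The continuous relaxation peaks at (3.4, 0) with value 27.20; rounding to a feasible lattice point costs some objective.
(x,y)=(3,0): 5·3+6·0=15≤17, 5·3+3·0=15≤33, objective 24.
(x,y)=(2,1): 5·2+6·1=16≤17, 5·2+3·1=13≤33, objective 22.
No feasible integer point exceeds 24.

24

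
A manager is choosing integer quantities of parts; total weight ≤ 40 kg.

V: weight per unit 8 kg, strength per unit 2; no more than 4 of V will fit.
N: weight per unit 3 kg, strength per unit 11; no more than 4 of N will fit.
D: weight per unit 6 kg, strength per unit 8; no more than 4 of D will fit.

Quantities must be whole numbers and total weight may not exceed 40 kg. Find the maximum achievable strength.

76

N has the best ratio (11/3); taking only N gives at most 4×11 = 44 (stopped by the supply cap of 4).
Mixing does better — 4×N and 4×D: weight 36 ≤ 40, strength 4·11 + 4·8 = 76.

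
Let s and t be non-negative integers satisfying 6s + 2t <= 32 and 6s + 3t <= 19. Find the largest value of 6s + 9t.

Relaxing integrality, the LP optimum is 57.00 at (s,t) = (0, 6.33), which is not an integer point.
(s,t)=(0,6): 6·0+2·6=12≤32, 6·0+3·6=18≤19, objective 54.
(s,t)=(0,5): 6·0+2·5=10≤32, 6·0+3·5=15≤19, objective 45.
No feasible integer point exceeds 54.

54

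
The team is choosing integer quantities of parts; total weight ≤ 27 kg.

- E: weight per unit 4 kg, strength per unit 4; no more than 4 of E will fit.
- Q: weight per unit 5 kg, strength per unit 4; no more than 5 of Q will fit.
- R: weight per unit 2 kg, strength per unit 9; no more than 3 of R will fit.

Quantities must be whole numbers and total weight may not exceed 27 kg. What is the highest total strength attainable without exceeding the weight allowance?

R has the best ratio (9/2); taking only R gives at most 3×9 = 27 (stopped by the supply cap of 3).
Mixing does better — 4×E, 1×Q, and 3×R: weight 27 ≤ 27, strength 4·4 + 1·4 + 3·9 = 47.

47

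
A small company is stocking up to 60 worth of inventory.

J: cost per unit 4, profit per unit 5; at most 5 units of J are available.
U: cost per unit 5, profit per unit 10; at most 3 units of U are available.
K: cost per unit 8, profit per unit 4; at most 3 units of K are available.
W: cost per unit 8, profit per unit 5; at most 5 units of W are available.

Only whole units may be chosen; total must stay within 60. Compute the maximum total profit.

70

5×J, 3×U, and 3×W: cost 59 ≤ 60, profit 5·5 + 3·10 + 3·5 = 70.
5×J, 3×U, 1×K, and 2×W: cost 59 ≤ 60, profit 5·5 + 3·10 + 1·4 + 2·5 = 69.
Best is 70.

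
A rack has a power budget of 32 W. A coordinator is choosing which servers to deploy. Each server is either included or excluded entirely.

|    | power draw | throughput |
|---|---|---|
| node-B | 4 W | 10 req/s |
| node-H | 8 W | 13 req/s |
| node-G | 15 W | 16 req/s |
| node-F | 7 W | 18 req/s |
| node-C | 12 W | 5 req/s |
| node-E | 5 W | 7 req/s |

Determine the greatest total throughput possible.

51

Allowing fractional choices, the relaxed optimum would be about 56.5, but servers are indivisible.
node-B + node-G + node-F + node-E: power draw 4 + 15 + 7 + 5 = 31 ≤ 32, throughput 10 + 16 + 18 + 7 = 51.
node-B + node-H + node-F + node-E: power draw 4 + 8 + 7 + 5 = 24 ≤ 32, throughput 10 + 13 + 18 + 7 = 48.
Best is node-B, node-G, node-F, and node-E with total throughput 51.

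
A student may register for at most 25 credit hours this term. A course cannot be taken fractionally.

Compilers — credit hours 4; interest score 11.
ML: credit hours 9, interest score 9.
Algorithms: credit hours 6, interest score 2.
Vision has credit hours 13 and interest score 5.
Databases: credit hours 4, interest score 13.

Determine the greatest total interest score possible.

35

Allowing fractional choices, the relaxed optimum would be about 36.1, but courses are indivisible.
Compilers + ML + Databases: credit hours 4 + 9 + 4 = 17 ≤ 25, interest score 11 + 9 + 13 = 33.
Compilers + Vision + Databases: credit hours 4 + 13 + 4 = 21 ≤ 25, interest score 11 + 5 + 13 = 29.
Compilers + ML + Algorithms + Databases: credit hours 4 + 9 + 6 + 4 = 23 ≤ 25, interest score 11 + 9 + 2 + 13 = 35.
Best is Compilers, ML, Algorithms, and Databases with total interest score 35.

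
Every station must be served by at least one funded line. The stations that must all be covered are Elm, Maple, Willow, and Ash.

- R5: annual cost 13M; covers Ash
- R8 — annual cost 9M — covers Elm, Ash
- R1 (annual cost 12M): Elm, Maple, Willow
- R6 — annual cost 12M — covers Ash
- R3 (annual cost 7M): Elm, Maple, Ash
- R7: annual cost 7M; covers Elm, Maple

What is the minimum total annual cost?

19

Choose R1 and R3: together they cover Elm, Maple, Willow, Ash — every station.
Total annual cost: 12 + 7 = 19.
No cover costs less than 19.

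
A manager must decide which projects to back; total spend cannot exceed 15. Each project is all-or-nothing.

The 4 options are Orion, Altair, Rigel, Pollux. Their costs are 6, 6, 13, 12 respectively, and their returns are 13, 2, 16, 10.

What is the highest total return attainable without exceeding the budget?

Orion: cost 6 ≤ 15, return 13.
Orion + Altair: cost 6 + 6 = 12 ≤ 15, return 13 + 2 = 15.
Rigel: cost 13 ≤ 15, return 16.
Best is Rigel with total return 16.

16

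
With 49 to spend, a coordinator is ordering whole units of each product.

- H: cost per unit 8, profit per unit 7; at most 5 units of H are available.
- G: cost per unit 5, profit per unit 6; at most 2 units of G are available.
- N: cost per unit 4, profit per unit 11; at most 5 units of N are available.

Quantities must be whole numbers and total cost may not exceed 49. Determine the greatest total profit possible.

3×H, 1×G, and 5×N: cost 49 ≤ 49, profit 3·7 + 1·6 + 5·11 = 82.
2×H, 2×G, and 5×N: cost 46 ≤ 49, profit 2·7 + 2·6 + 5·11 = 81.
Best is 82.

82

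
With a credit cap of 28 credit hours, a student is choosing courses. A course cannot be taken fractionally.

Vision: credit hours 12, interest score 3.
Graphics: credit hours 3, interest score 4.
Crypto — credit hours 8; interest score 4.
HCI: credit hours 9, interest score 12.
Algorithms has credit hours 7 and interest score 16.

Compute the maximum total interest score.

36

Allowing fractional choices, the relaxed optimum would be about 36.2, but courses are indivisible.
Graphics + HCI + Algorithms: credit hours 3 + 9 + 7 = 19 ≤ 28, interest score 4 + 12 + 16 = 32.
Graphics + Crypto + HCI + Algorithms: credit hours 3 + 8 + 9 + 7 = 27 ≤ 28, interest score 4 + 4 + 12 + 16 = 36.
Best is Graphics, Crypto, HCI, and Algorithms with total interest score 36.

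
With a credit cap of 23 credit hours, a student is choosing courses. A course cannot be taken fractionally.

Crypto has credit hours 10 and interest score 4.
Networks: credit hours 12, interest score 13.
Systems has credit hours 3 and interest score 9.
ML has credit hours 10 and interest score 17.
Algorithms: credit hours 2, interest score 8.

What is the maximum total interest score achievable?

34

Networks + ML: credit hours 12 + 10 = 22 ≤ 23, interest score 13 + 17 = 30.
Systems + ML + Algorithms: credit hours 3 + 10 + 2 = 15 ≤ 23, interest score 9 + 17 + 8 = 34.
Networks + Systems + Algorithms: credit hours 12 + 3 + 2 = 17 ≤ 23, interest score 13 + 9 + 8 = 30.
Best is Systems, ML, and Algorithms with total interest score 34.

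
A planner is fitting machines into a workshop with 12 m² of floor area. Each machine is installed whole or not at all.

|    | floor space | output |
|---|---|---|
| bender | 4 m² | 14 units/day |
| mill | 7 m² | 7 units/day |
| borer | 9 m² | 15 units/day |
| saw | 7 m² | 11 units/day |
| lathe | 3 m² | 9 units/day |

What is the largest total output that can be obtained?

Treat it as a binary knapsack problem.
Allowing fractional choices, the relaxed optimum would be about 31.3, but machines are indivisible.
bender + saw: floor space 4 + 7 = 11 ≤ 12, output 14 + 11 = 25.
borer + lathe: floor space 9 + 3 = 12 ≤ 12, output 15 + 9 = 24.
Best is bender and saw with total output 25.

25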